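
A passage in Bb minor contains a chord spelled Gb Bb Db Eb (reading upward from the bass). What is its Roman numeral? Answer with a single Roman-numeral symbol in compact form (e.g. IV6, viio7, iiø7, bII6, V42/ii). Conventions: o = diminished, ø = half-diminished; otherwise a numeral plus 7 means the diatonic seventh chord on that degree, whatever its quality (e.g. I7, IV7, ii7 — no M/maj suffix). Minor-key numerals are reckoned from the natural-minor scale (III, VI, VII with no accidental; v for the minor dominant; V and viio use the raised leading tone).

iv65

The pitches Eb-Gb-Bb-Db form a minor seventh chord rooted on Eb.
Eb is scale degree 4 in Bb minor, and a minor seventh chord on that degree is written iv7.
With Gb in the bass the chord is in first inversion, so the figured bass is 65.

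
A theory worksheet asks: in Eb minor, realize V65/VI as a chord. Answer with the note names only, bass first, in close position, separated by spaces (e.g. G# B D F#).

The slash means an applied dominant: we want the dominant of VI. In Eb minor, VI is Cb major, and its dominant is built on Gb.
Building a dominant seventh chord on Gb gives Gb-Bb-Db-Fb.
With the 65 figure the chord is in first inversion; from the bass Bb upward in close position it reads Bb-Db-Fb-Gb.

Bb Db Fb Gb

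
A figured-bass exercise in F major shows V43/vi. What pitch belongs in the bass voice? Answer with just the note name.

The applied chord V43/vi is rooted on A: A-C#-E-G.
The figure 43 means second inversion — the fifth is in the bass.

E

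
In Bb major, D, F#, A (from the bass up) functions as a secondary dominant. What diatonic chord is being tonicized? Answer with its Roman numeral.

vi

The chord is a major triad on D.
A dominant resolves down a perfect fifth: D → G. In Bb major, G is scale degree 6, i.e. vi.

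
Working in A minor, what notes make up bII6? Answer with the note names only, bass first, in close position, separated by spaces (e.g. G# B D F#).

D F Bb

bII6 is the Neapolitan sixth — a major triad on the lowered second degree, here in its customary first inversion. In A minor that root is Bb.
So the chord is Bb-D-F, a major triad.
With the 6 figure the chord is in first inversion; from the bass D upward in close position it reads D-F-Bb.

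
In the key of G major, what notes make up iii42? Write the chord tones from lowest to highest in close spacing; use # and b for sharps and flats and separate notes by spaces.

A B D F#

The numeral's case and figure indicate a minor seventh chord. In G major its root, the mediant, is B.
Stacking thirds from B gives B-D-F#-A.
With the 42 figure the chord is in third inversion; from the bass A upward in close position it reads A-B-D-F#.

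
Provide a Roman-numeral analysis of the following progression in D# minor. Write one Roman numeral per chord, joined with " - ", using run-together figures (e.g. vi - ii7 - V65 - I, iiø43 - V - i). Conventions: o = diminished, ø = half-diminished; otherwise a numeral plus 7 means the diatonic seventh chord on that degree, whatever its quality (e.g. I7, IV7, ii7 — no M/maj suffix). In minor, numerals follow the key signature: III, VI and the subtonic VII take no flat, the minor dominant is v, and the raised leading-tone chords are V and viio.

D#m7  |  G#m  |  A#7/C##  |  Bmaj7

i7 - iv - V65 - VI7

D#m7: root D# is the tonic; minor seventh chord there is i7.
G#m: minor triad on G# = scale degree 4 → iv.
A#7/C##: root A# is the dominant; dominant seventh chord there is V65.
Bmaj7 has root B, degree 6 in D# minor, so VI7.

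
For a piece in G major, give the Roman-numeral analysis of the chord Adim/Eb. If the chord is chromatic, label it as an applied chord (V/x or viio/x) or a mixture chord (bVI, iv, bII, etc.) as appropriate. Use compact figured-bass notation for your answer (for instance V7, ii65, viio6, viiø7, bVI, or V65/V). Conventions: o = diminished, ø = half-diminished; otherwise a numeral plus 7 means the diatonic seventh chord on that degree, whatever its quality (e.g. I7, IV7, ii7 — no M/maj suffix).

iio64

Stacked in thirds the chord is A-C-Eb: a diminished triad on A.
A is the second degree of G major. This is the diminished supertonic triad, borrowed from the parallel minor.
With Eb in the bass the chord is in second inversion, so the figured bass is 64.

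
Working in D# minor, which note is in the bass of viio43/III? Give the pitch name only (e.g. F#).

The applied chord viio43/III is rooted on E#: E#-G#-B-D.
The figure 43 means second inversion — the fifth is in the bass.

B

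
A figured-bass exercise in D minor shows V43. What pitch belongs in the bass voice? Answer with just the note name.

V in D minor has root A; the chord is A-C#-E-G.
The figure 43 means second inversion — the fifth is in the bass.

E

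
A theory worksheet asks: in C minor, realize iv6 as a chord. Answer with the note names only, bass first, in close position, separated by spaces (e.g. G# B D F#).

The numeral's case and figure indicate a minor triad. In C minor its root, scale degree 4, is F.
That chord is spelled F-Ab-C.
With the 6 figure the chord is in first inversion; from the bass Ab upward in close position it reads Ab-C-F.

Ab C F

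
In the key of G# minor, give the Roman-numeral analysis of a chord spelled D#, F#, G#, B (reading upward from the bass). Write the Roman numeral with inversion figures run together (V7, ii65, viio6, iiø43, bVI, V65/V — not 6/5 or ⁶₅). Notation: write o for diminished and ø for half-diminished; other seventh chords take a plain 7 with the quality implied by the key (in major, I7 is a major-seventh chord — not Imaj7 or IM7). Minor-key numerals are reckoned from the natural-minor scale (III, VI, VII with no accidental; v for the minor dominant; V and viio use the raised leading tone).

i43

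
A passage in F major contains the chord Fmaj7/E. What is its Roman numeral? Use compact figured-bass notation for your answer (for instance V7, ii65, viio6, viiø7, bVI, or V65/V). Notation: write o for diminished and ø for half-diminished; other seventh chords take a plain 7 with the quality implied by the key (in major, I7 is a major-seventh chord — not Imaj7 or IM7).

I42

The pitches F-A-C-E form a major seventh chord rooted on F.
In F major, F is the tonic; the diatonic major seventh chord there is I7.
With E in the bass the chord is in third inversion, so the figured bass is 42.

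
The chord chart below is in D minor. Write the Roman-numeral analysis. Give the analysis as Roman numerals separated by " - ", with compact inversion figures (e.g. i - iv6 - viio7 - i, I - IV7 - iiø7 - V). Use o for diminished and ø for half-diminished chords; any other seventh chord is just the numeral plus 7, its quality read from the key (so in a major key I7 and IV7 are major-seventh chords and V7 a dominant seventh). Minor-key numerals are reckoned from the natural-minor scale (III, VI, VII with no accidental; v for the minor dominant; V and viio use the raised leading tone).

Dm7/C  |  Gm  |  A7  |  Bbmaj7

i42 - iv - V7 - VI7

Dm7/C has root D, degree 1 in D minor, so i42.
Gm: root G is the subdominant; minor triad there is iv.
A7: dominant seventh chord on A = scale degree 5 → V7.
Bbmaj7: root Bb is the submediant; major seventh chord there is VI7.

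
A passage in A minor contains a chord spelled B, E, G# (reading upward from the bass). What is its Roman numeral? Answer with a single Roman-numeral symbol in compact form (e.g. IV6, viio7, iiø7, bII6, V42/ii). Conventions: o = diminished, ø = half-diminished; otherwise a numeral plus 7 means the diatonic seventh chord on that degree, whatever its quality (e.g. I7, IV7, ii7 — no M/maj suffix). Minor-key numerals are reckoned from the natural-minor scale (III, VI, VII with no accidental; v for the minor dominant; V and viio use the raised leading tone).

V64

Stacked in thirds the chord is E-G#-B: a major triad on E.
E is scale degree 5 in A minor, and a major triad on that degree is written V.
With B in the bass the chord is in second inversion, so the figured bass is 64.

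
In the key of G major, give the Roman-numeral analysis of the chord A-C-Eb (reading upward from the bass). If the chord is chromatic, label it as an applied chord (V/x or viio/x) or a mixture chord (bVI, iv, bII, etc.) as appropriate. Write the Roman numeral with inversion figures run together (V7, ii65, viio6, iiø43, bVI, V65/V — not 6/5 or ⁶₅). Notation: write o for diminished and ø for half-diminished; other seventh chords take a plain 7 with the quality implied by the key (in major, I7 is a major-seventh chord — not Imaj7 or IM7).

Stacked in thirds the chord is A-C-Eb: a diminished triad on A.
A is the second degree of G major. This is the diminished supertonic triad, borrowed from the parallel minor.

iio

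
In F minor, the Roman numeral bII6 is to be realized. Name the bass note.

Bb

bII in F minor has root Gb; the chord is Gb-Bb-Db.
The figure 6 means first inversion — the third is in the bass.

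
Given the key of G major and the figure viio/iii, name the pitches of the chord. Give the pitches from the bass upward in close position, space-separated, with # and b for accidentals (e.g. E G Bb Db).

viio/iii is a secondary leading-tone chord. The target iii is B in G major; the applied chord is rooted a semitone below, on A#.
Building a diminished triad on A# gives A#-C#-E.

A# C# E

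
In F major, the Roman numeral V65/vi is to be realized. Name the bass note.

The applied chord V65/vi is rooted on A: A-C#-E-G.
The figure 65 means first inversion — the third is in the bass.

C#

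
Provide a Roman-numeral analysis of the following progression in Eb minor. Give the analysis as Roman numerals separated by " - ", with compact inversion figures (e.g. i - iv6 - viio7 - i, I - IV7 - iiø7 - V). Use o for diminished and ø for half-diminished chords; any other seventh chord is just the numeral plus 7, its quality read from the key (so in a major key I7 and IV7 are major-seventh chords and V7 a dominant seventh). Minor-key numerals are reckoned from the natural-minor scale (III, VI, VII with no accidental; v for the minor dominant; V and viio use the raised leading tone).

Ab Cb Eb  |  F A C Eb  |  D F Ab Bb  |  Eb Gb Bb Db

Ab-Cb-Eb: root Ab is the subdominant; minor triad there is iv.
F-A-C-Eb: a dominant seventh chord on F, the applied dominant of V → V7/V.
D-F-Ab-Bb: dominant seventh chord on Bb = scale degree 5 → V65.
Eb-Gb-Bb-Db: minor seventh chord on Eb = scale degree 1 → i7.

iv - V7/V - V65 - i7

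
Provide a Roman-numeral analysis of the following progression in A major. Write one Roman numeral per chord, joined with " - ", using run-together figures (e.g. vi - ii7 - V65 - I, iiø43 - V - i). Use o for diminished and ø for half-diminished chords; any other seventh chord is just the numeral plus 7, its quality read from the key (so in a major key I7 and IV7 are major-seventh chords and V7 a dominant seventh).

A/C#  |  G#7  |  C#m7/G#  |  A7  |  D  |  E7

I6 - V7/iii - iii43 - V7/IV - IV - V7

A/C#: major triad on A = scale degree 1 → I6.
G#7: a dominant seventh chord on G#, the applied dominant of iii → V7/iii.
C#m7/G#: minor seventh chord on C# = scale degree 3 → iii43.
A7 is the secondary dominant of IV (dominant seventh chord on A): V7/IV.
D: root D is the subdominant; major triad there is IV.
E7: root E is the dominant; dominant seventh chord there is V7.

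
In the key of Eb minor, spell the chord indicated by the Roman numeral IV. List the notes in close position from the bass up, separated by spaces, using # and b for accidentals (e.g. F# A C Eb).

Ab C Eb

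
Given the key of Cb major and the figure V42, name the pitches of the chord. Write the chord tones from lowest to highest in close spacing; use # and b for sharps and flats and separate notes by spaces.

Fb Gb Bb Db

The numeral's case and figure indicate a dominant seventh chord. In Cb major its root, the fifth degree, is Gb.
Stacking thirds from Gb gives Gb-Bb-Db-Fb.
The figured bass 42 indicates third inversion, placing the seventh (Fb) in the bass: Fb-Gb-Bb-Db.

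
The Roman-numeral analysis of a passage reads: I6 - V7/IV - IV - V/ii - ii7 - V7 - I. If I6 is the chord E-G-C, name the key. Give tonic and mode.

C major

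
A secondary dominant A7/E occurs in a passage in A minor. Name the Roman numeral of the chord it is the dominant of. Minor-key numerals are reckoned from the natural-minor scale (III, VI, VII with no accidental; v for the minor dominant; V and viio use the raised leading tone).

iv

The chord is a dominant seventh chord on A.
A dominant resolves down a perfect fifth: A → D. In A minor, D is scale degree 4, i.e. iv.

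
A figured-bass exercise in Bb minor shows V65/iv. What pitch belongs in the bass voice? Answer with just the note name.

The applied chord V65/iv is rooted on Bb: Bb-D-F-Ab.
The figure 65 means first inversion — the third is in the bass.

D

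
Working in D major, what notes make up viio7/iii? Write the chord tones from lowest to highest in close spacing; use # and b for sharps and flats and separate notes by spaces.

E# G# B D

viio7/iii is a secondary leading-tone chord. The target iii is F# in D major; the applied chord is rooted a semitone below, on E#.
Building a fully diminished seventh chord on E# gives E#-G#-B-D.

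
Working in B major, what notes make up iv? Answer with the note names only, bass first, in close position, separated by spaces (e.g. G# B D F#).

E G B

iv is the minor subdominant, borrowed from the parallel minor. In B major that root is E.
So the chord is E-G-B.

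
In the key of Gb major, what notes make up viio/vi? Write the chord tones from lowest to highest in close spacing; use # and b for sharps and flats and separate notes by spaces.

D F Ab

viio/vi is a secondary leading-tone chord. The target vi is Eb in Gb major; the applied chord is rooted a semitone below, on D.
Building a diminished triad on D gives D-F-Ab.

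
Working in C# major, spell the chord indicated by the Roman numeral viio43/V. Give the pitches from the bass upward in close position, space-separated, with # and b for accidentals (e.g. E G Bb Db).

viio43/V is a secondary leading-tone chord. The target V is G# in C# major; the applied chord is rooted a semitone below, on F##.
Building a fully diminished seventh chord on F## gives F##-A#-C#-E.
With the 43 figure the chord is in second inversion; from the bass C# upward in close position it reads C#-E-F##-A#.

C# E F## A#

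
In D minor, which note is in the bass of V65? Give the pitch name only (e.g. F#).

C#

V in D minor has root A; the chord is A-C#-E-G.
The figure 65 means first inversion — the third is in the bass.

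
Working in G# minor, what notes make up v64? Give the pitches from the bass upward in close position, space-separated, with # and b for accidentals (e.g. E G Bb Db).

In G# minor, the dominant is D#, and the diatonic chord built there is a minor triad.
That chord is spelled D#-F#-A#.
With the 64 figure the chord is in second inversion; from the bass A# upward in close position it reads A#-D#-F#.

A# D# F#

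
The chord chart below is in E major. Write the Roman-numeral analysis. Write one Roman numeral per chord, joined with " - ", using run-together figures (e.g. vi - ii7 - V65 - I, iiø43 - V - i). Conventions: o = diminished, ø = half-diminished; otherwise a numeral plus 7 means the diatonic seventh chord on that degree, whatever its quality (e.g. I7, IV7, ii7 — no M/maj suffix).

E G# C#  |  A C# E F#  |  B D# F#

vi6 - ii65 - V

E-G#-C#: minor triad on C# = scale degree 6 → vi6.
A-C#-E-F#: root F# is the supertonic; minor seventh chord there is ii65.
B-D#-F# has root B, degree 5 in E major, so V.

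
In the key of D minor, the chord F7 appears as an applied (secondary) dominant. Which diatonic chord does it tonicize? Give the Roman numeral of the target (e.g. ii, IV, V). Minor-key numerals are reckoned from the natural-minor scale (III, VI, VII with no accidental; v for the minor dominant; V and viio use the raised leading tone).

The chord is a dominant seventh chord on F.
A dominant resolves down a perfect fifth: F → Bb. In D minor, Bb is scale degree 6, i.e. VI.

VI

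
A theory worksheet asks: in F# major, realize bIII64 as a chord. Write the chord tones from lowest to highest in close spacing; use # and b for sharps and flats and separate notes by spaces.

bIII64 is a major triad on the lowered third degree, borrowed from the parallel minor. In F# major that root is A.
So the chord is A-C#-E, a major triad.
With the 64 figure the chord is in second inversion; from the bass E upward in close position it reads E-A-C#.

E A C#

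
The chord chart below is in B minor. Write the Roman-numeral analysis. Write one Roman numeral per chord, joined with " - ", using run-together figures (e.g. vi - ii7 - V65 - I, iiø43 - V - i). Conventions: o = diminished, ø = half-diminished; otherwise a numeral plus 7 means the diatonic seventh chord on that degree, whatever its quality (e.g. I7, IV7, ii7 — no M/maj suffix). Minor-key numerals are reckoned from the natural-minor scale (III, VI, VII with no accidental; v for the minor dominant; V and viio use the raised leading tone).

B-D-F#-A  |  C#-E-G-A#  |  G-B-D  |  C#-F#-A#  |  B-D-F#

i7 - viio65 - VI - V64 - i

B-D-F#-A: root B is the tonic; minor seventh chord there is i7.
C#-E-G-A#: fully diminished seventh chord on A# = scale degree 7 → viio65.
G-B-D has root G, degree 6 in B minor, so VI.
C#-F#-A#: root F# is the dominant; major triad there is V64.
B-D-F#: root B is the tonic; minor triad there is i.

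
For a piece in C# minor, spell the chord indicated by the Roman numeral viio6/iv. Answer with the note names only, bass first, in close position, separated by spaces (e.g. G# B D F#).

viio6/iv is a secondary leading-tone chord. The target iv is F# in C# minor; the applied chord is rooted a semitone below, on E#.
Building a diminished triad on E# gives E#-G#-B.
With the 6 figure the chord is in first inversion; from the bass G# upward in close position it reads G#-B-E#.

G# B E#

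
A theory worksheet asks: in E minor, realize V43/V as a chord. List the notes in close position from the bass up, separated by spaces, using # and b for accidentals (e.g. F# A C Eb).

C# E F# A#

V43/V is a secondary dominant — the dominant seventh of V. V in E minor is B, so the applied chord's root is F#, a perfect fifth above.
Building a dominant seventh chord on F# gives F#-A#-C#-E.
With the 43 figure the chord is in second inversion; from the bass C# upward in close position it reads C#-E-F#-A#.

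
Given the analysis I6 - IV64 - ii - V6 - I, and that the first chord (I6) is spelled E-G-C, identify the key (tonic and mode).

C major

The anchor chord is a major triad on C, labeled I6.
If C is scale degree 1 and the mode makes that degree carry a major triad, the tonic is C and the mode is major.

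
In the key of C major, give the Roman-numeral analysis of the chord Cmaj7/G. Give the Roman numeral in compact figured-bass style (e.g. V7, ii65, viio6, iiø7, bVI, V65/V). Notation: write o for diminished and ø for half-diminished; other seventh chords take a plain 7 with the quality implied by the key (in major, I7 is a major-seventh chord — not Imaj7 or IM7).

I43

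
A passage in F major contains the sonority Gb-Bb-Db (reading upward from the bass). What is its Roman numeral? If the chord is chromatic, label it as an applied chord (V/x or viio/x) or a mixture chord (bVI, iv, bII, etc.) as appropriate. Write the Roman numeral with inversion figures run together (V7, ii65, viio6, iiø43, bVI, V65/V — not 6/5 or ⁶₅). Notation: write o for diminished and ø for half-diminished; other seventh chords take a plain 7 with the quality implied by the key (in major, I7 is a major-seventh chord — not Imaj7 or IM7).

bII

Stacked in thirds the chord is Gb-Bb-Db: a major triad on Gb.
Gb is the lowered second degree of F major (diatonic 2 would be G). This is the Neapolitan chord — a major triad on the lowered second degree.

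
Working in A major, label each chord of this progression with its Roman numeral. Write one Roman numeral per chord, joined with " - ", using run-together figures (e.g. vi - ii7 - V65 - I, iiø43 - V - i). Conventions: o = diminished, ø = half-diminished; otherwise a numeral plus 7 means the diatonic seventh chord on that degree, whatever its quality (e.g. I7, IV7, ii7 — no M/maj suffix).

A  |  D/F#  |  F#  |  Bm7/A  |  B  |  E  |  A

A has root A, degree 1 in A major, so I.
D/F# has root D, degree 4 in A major, so IV6.
F# is the secondary dominant of ii (major triad on F#): V/ii.
Bm7/A has root B, degree 2 in A major, so ii42.
B: chromatic; B is V of V, so V/V.
E: root E is the dominant; major triad there is V.
A has root A, degree 1 in A major, so I.

I - IV6 - V/ii - ii42 - V/V - V - I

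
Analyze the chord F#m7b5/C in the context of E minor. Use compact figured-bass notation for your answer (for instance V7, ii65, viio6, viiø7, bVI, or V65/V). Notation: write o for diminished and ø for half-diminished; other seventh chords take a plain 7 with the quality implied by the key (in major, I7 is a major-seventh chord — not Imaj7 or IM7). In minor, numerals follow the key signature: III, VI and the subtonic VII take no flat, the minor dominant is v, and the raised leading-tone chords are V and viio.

iiø43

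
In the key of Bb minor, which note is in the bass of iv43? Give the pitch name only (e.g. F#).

iv in Bb minor has root Eb; the chord is Eb-Gb-Bb-Db.
The figure 43 means second inversion — the fifth is in the bass.

Bb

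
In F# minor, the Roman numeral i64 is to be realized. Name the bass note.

C#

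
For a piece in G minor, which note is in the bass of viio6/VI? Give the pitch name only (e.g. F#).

F

The applied chord viio6/VI is rooted on D: D-F-Ab.
The figure 6 means first inversion — the third is in the bass.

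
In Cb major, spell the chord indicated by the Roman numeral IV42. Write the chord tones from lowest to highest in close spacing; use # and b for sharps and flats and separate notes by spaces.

Eb Fb Ab Cb

The numeral's case and figure indicate a major seventh chord. In Cb major its root, the subdominant, is Fb.
That chord is spelled Fb-Ab-Cb-Eb.
With the 42 figure the chord is in third inversion; from the bass Eb upward in close position it reads Eb-Fb-Ab-Cb.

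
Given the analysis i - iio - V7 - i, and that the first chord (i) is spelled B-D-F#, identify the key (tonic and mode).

The anchor chord is a minor triad on B, labeled i.
If B is scale degree 1 and the mode makes that degree carry a minor triad, the tonic is B and the mode is minor.

B minor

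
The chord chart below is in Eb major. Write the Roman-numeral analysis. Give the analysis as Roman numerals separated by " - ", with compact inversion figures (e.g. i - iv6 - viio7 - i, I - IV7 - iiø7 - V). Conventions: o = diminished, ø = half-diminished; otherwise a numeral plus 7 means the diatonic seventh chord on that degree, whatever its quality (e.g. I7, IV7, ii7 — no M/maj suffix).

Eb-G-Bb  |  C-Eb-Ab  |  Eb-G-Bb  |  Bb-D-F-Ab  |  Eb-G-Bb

Eb-G-Bb: major triad on Eb = scale degree 1 → I.
C-Eb-Ab has root Ab, degree 4 in Eb major, so IV6.
Eb-G-Bb: root Eb is the tonic; major triad there is I.
Bb-D-F-Ab: dominant seventh chord on Bb = scale degree 5 → V7.
Eb-G-Bb: root Eb is the tonic; major triad there is I.

I - IV6 - I - V7 - I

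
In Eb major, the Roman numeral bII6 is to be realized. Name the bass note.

bII in Eb major has root Fb; the chord is Fb-Ab-Cb.
The figure 6 means first inversion — the third is in the bass.

Ab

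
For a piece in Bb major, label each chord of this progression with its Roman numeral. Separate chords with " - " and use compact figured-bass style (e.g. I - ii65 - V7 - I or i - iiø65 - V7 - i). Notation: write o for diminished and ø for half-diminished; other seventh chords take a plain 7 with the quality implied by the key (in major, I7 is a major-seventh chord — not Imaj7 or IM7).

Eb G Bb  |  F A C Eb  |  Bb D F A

IV - V7 - I7

Eb-G-Bb: root Eb is the subdominant; major triad there is IV.
F-A-C-Eb has root F, degree 5 in Bb major, so V7.
Bb-D-F-A: root Bb is the tonic; major seventh chord there is I7.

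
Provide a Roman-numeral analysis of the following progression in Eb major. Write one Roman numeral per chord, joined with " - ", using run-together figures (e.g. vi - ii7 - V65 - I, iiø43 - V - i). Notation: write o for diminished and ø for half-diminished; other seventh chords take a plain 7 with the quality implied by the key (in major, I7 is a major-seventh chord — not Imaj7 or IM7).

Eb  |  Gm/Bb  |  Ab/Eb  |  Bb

I - iii6 - IV64 - V

Eb: major triad on Eb = scale degree 1 → I.
Gm/Bb has root G, degree 3 in Eb major, so iii6.
Ab/Eb: root Ab is the subdominant; major triad there is IV64.
Bb: root Bb is the dominant; major triad there is V.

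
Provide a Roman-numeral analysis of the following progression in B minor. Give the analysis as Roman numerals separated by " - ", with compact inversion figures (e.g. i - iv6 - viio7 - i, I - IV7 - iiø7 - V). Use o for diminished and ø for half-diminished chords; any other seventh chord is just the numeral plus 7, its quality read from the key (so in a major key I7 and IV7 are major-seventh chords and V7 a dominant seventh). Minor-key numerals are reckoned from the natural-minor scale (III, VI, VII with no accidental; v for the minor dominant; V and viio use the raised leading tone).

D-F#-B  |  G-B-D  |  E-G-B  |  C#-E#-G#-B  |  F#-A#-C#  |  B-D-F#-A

D-F#-B: root B is the tonic; minor triad there is i6.
G-B-D: root G is the submediant; major triad there is VI.
E-G-B: minor triad on E = scale degree 4 → iv.
C#-E#-G#-B is the secondary dominant of V (dominant seventh chord on C#): V7/V.
F#-A#-C#: major triad on F# = scale degree 5 → V.
B-D-F#-A: root B is the tonic; minor seventh chord there is i7.

i6 - VI - iv - V7/V - V - i7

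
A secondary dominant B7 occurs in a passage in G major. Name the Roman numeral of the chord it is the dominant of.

vi

The chord is a dominant seventh chord on B.
A dominant resolves down a perfect fifth: B → E. In G major, E is scale degree 6, i.e. vi.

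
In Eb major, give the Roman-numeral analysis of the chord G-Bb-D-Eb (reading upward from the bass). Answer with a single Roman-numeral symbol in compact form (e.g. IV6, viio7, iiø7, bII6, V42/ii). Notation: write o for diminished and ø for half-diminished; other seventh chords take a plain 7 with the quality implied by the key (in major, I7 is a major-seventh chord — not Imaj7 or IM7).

The pitches Eb-G-Bb-D form a major seventh chord rooted on Eb.
Eb is scale degree 1 in Eb major, and a major seventh chord on that degree is written I7.
With G in the bass the chord is in first inversion, so the figured bass is 65.

I65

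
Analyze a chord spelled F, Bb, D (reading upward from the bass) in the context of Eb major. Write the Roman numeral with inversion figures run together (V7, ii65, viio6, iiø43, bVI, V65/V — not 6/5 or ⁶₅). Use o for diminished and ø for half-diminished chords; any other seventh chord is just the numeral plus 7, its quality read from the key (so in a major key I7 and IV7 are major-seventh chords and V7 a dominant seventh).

V64

Stacked in thirds the chord is Bb-D-F: a major triad on Bb.
Bb is scale degree 5 in Eb major, and a major triad on that degree is written V.
With F in the bass the chord is in second inversion, so the figured bass is 64.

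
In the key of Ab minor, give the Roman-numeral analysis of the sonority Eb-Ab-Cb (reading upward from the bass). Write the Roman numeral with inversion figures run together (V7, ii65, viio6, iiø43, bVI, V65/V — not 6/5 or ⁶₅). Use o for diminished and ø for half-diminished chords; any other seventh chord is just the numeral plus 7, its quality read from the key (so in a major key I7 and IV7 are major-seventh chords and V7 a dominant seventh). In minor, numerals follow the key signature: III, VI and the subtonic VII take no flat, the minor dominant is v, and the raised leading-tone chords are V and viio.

The pitches Ab-Cb-Eb form a minor triad rooted on Ab.
In Ab minor, Ab is the tonic; the diatonic minor triad there is i.
With Eb in the bass the chord is in second inversion, so the figured bass is 64.

i64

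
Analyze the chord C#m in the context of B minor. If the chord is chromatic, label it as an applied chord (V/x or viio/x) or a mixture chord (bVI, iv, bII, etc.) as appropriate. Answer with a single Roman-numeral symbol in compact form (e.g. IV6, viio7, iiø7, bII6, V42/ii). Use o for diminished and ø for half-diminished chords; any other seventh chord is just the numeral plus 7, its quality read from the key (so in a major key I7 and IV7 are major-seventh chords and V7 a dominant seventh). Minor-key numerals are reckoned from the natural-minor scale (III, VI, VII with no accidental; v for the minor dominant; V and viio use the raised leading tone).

The pitches C#-E-G# form a minor triad rooted on C#.
C# is the second degree of B minor. This is the minor supertonic, borrowed from the parallel major (the Dorian ii).

ii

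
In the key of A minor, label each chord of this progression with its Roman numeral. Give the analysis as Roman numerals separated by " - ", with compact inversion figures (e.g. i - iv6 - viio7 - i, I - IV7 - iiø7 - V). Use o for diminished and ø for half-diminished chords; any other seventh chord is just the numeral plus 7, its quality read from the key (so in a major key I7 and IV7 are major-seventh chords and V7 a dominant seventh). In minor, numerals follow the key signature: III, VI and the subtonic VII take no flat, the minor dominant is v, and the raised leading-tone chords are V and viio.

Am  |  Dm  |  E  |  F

Am has root A, degree 1 in A minor, so i.
Dm has root D, degree 4 in A minor, so iv.
E has root E, degree 5 in A minor, so V.
F: major triad on F = scale degree 6 → VI.

i - iv - V - VI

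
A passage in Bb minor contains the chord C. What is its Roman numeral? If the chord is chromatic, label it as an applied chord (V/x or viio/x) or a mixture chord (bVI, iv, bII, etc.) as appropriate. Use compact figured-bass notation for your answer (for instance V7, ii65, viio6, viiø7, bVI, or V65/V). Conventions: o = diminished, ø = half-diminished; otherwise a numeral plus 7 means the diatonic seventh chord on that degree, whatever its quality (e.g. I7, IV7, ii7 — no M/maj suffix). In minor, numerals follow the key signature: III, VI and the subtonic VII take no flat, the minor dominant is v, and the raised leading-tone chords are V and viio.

V/V

Stacked in thirds the chord is C-E-G: a major triad on C.
C is not a diatonic chord root with this quality in Bb minor, but it lies a perfect fifth above F (V), so the chord functions as an applied dominant of V.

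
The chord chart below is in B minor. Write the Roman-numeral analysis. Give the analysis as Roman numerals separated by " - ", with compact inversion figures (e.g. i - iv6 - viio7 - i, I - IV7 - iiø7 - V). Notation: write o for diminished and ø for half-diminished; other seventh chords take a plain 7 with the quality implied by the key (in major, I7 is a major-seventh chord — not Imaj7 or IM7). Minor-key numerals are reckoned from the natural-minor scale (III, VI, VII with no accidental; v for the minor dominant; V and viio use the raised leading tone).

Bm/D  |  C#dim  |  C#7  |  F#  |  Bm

i6 - iio - V7/V - V - i

Bm/D: minor triad on B = scale degree 1 → i6.
C#dim: diminished triad on C# = scale degree 2 → iio.
C#7: chromatic; C# is V of V, so V7/V.
F# has root F#, degree 5 in B minor, so V.
Bm has root B, degree 1 in B minor, so i.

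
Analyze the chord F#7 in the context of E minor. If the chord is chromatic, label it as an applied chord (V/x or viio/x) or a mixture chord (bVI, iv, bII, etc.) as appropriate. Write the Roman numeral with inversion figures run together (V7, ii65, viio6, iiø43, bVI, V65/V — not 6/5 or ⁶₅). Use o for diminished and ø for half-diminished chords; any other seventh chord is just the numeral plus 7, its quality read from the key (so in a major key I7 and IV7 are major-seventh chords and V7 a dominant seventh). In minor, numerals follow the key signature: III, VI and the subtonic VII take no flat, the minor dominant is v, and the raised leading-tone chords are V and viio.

V7/V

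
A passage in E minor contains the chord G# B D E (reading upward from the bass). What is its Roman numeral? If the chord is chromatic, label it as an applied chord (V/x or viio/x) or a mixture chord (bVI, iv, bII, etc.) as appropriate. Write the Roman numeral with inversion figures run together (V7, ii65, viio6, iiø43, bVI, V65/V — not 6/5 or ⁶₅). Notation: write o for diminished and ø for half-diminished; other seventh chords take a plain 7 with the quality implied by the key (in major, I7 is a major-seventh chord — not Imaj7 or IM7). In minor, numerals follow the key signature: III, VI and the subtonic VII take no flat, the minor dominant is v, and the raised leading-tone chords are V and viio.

V65/iv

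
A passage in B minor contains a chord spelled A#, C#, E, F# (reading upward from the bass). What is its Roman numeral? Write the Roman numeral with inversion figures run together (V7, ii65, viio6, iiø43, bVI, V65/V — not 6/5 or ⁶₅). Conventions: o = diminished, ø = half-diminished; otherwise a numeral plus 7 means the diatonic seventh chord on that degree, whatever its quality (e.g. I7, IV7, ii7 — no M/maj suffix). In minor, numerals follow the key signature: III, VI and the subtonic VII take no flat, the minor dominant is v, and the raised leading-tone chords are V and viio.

V65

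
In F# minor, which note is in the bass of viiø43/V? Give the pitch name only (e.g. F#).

F#

The applied chord viiø43/V is rooted on B#: B#-D#-F#-A#.
The figure 43 means second inversion — the fifth is in the bass.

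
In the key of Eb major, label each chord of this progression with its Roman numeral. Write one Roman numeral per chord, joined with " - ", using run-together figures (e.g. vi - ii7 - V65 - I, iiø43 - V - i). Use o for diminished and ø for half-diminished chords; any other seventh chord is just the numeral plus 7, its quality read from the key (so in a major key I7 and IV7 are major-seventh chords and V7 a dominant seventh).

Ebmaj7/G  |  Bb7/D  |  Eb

I65 - V65 - I

Ebmaj7/G: major seventh chord on Eb = scale degree 1 → I65.
Bb7/D has root Bb, degree 5 in Eb major, so V65.
Eb: major triad on Eb = scale degree 1 → I.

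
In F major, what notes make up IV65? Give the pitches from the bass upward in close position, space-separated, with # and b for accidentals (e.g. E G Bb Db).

D F A Bb

In F major, the subdominant is Bb, and the diatonic chord built there is a major seventh chord.
Stacking thirds from Bb gives Bb-D-F-A.
With the 65 figure the chord is in first inversion; from the bass D upward in close position it reads D-F-A-Bb.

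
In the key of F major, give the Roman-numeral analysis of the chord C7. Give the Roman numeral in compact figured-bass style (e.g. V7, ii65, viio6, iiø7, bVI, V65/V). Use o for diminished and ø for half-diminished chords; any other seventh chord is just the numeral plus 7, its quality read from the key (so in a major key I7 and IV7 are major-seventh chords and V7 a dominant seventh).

The pitches C-E-G-Bb form a dominant seventh chord rooted on C.
C is scale degree 5 in F major, and a dominant seventh chord on that degree is written V7.

V7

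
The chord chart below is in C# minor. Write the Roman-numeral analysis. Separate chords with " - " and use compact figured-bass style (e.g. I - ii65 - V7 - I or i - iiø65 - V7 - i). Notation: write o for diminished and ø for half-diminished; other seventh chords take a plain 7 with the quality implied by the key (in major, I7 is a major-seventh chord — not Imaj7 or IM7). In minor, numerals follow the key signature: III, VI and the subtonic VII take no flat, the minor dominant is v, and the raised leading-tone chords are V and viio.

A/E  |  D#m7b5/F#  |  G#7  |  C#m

VI64 - iiø65 - V7 - i

A/E: major triad on A = scale degree 6 → VI64.
D#m7b5/F# has root D#, degree 2 in C# minor, so iiø65.
G#7 has root G#, degree 5 in C# minor, so V7.
C#m has root C#, degree 1 in C# minor, so i.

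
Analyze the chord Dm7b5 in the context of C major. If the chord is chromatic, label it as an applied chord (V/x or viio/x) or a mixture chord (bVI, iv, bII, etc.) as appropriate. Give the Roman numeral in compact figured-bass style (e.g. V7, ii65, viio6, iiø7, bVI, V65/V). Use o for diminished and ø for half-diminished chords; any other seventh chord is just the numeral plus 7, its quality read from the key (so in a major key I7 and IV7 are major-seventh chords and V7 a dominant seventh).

iiø7

The pitches D-F-Ab-C form a half-diminished seventh chord rooted on D.
D is the second degree of C major. This is the half-diminished supertonic seventh, borrowed from the parallel minor.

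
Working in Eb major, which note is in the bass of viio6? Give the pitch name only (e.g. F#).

F

viio in Eb major has root D; the chord is D-F-Ab.
The figure 6 means first inversion — the third is in the bass.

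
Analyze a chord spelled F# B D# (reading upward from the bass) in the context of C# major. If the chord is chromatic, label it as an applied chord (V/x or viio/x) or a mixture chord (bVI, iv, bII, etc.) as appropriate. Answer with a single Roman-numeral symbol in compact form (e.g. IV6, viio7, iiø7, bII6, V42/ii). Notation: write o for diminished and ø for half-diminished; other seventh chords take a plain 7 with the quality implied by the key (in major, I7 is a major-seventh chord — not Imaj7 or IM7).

Stacked in thirds the chord is B-D#-F#: a major triad on B.
B is the lowered seventh degree of C# major (diatonic 7 would be B#). This is a major triad on the lowered seventh degree (the subtonic), borrowed from the parallel minor.
With F# in the bass the chord is in second inversion, so the figured bass is 64.

bVII64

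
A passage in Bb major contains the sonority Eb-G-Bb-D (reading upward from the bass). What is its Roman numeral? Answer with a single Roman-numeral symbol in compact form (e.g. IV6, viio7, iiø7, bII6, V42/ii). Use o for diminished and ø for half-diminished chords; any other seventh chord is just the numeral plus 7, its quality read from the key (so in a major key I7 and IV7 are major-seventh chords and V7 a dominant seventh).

IV7

Stacked in thirds the chord is Eb-G-Bb-D: a major seventh chord on Eb.
In Bb major, Eb is the subdominant; the diatonic major seventh chord there is IV7.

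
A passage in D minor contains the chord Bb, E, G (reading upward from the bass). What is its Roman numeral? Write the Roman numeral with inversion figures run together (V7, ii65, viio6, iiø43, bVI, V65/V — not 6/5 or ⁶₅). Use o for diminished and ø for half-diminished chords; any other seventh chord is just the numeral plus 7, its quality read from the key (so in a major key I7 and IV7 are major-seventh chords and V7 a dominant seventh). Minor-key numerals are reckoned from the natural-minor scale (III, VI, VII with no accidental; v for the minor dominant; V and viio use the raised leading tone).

iio64

The pitches E-G-Bb form a diminished triad rooted on E.
E is scale degree 2 in D minor, and a diminished triad on that degree is written iio.
With Bb in the bass the chord is in second inversion, so the figured bass is 64.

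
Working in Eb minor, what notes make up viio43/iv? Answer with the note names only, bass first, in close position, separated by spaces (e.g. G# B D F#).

Db Fb G Bb

viio43/iv is a secondary leading-tone chord. The target iv is Ab in Eb minor; the applied chord is rooted a semitone below, on G.
Building a fully diminished seventh chord on G gives G-Bb-Db-Fb.
With the 43 figure the chord is in second inversion; from the bass Db upward in close position it reads Db-Fb-G-Bb.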